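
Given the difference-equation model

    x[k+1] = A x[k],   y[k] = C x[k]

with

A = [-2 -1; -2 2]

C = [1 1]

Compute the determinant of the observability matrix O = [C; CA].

CA = [[-4, 1]]
Observability matrix O = [C; CA] = [[1, 1], [-4, 1]]
det(O) = 1·1 - 1·(-4) = 1 - (-4) = 5
Since det(O) ≠ 0, rank(O) = 2 and the system is completely observable.

5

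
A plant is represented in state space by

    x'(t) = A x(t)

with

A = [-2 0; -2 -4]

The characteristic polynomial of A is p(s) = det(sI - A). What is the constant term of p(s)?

For a 2×2 matrix, det(sI - A) = s^2 - (tr A)s + det A.
tr A = -6, det A = 8.
So p(s) = s^2 + 6s + 8.
The constant term is 8.

8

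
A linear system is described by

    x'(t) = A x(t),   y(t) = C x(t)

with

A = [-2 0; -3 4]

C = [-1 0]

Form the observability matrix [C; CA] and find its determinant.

0

CA = [[2, 0]]
Observability matrix O = [C; CA] = [[-1, 0], [2, 0]]
det(O) = (-1)·0 - 0·2 = 0 - 0 = 0
Since det(O) = 0, rank(O) < 2 and the system is not completely observable.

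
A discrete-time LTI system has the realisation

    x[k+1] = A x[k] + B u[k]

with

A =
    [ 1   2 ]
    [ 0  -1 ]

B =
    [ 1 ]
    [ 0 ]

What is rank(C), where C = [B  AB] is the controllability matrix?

1

AB = [[1], [0]]
Controllability matrix C = [B  AB] = [[1, 1], [0, 0]]
Every column of C is a scalar multiple of column 1 = [1, 0] (multipliers 1, 1), so the columns span a one-dimensional space.
C ≠ 0, hence rank(C) = 1.
rank(C) = 1 < n = 2, so the pair (A, B) is not completely controllable.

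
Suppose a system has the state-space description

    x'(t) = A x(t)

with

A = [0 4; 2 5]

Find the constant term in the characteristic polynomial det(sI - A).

-8

For a 2×2 matrix, det(sI - A) = s^2 - (tr A)s + det A.
tr A = 5, det A = -8.
So p(s) = s^2 - 5s - 8.
The constant term is -8.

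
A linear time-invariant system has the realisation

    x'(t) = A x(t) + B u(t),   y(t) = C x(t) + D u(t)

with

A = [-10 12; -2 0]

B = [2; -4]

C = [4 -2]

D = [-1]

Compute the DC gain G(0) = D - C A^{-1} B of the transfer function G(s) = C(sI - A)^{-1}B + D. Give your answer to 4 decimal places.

G(0) = C(-A)^{-1}B + D = -C A^{-1} B + D.
det A = 24, so A^{-1} = (1/24)·adj(A) = [[0, -1/2], [1/12, -5/12]]
A^{-1} B = [2, 11/6]^T
C A^{-1} B = 13/3
G(0) = D - C A^{-1} B = -1 - (13/3) = -16/3 ≈ -5.3333

-5.3333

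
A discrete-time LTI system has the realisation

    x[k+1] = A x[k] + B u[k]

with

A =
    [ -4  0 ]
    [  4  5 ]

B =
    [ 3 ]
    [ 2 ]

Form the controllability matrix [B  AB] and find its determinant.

90

AB = [[-12], [22]]
Controllability matrix C = [B  AB] = [[3, -12], [2, 22]]
det(C) = 3·22 - (-12)·2 = 66 - (-24) = 90
Since det(C) ≠ 0, rank(C) = 2 and the system is completely controllable.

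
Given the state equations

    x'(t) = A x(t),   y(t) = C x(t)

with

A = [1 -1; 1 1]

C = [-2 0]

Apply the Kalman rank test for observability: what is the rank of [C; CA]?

2

CA = [[-2, 2]]
Observability matrix O = [C; CA] = [[-2, 0], [-2, 2]]
det(O) = (-2)·2 - 0·(-2) = -4 - 0 = -4 ≠ 0, so rank(O) = 2.
rank(O) = 2 = n, so the pair (A, C) is completely observable.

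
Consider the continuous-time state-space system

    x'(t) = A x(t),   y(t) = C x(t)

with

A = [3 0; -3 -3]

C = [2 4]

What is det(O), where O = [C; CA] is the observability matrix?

0

CA = [[-6, -12]]
Observability matrix O = [C; CA] = [[2, 4], [-6, -12]]
det(O) = 2·(-12) - 4·(-6) = -24 - (-24) = 0
Since det(O) = 0, rank(O) < 2 and the system is not completely observable.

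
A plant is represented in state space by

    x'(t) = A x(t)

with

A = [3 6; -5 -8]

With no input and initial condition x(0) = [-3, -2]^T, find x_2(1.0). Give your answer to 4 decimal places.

2.0391

det(sI - A) = s^2 - (tr A)s + det A, with tr A = 3 + (-8) = -5 and det A = 3·(-8) - 6·(-5) = -24 - (-30) = 6.
So p(s) = det(sI - A) = s^2 + 5s + 6.
Factor s^2 + 5s + 6: two numbers with sum -5 and product 6 are -2 and -3, so s^2 + 5s + 6 = (s + 2)(s + 3).
Hence p(s) = (s + 2) (s + 3), with roots -3, -2.
The eigenvalues -3, -2 are distinct and real, so A is diagonalisable and x(t) = e^{At} x(0) = V diag(e^{λ_i t}) V^{-1} x(0), where the columns of V are the eigenvectors.
λ = -3: A - (-3)I = [[6, 6], [-5, -5]]. Row 1 gives 6·v1 + 6·v2 = 0, so take v_1 = [1, -1]^T.
λ = -2: A - (-2)I = [[5, 6], [-5, -6]]. Row 1 gives 5·v1 + 6·v2 = 0, so take v_2 = [-6, 5]^T.
V = [v_1 v_2] = [[1, -6], [-1, 5]] has det V = -1, so V^{-1} = adj(V)/det V = [[-5, -6], [-1, -1]].
Modal coordinates z(0) = V^{-1} x(0): (-5)·(-3) + (-6)·(-2) = 27; (-1)·(-3) + (-1)·(-2) = 5; so z(0) = [27, 5]^T.
x_2(t) = Σ_i (v_i)_2 · z_i(0) · e^{λ_i t} (row 2 of V times the modal terms).
x_2(1.0) = (-1)·27·e^{-3·1.0} + 5·5·e^{-2·1.0} = (-27)·0.049787 + 25·0.135335 = 2.0391.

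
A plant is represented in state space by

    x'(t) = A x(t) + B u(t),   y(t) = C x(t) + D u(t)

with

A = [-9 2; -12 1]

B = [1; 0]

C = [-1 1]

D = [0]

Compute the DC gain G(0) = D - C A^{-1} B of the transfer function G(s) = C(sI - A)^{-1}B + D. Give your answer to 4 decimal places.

G(0) = C(-A)^{-1}B + D = -C A^{-1} B + D.
det A = 15, so A^{-1} = (1/15)·adj(A) = [[1/15, -2/15], [4/5, -3/5]]
A^{-1} B = [1/15, 4/5]^T
C A^{-1} B = 11/15
G(0) = D - C A^{-1} B = 0 - (11/15) = -11/15 ≈ -0.7333

-0.7333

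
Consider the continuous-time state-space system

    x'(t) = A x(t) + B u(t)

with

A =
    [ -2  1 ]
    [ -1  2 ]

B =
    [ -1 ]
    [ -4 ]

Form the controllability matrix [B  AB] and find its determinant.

-1

AB = [[-2], [-7]]
Controllability matrix C = [B  AB] = [[-1, -2], [-4, -7]]
det(C) = (-1)·(-7) - (-2)·(-4) = 7 - 8 = -1
Since det(C) ≠ 0, rank(C) = 2 and the system is completely controllable.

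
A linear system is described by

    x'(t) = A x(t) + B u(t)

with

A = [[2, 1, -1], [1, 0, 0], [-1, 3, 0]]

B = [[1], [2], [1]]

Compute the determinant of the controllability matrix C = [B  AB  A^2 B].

AB = [[3], [1], [5]]
A^2B = [[2], [3], [0]]
Controllability matrix C = [B  AB  A^2B] = [[1, 3, 2], [2, 1, 3], [1, 5, 0]]
Expanding along the first row, det(C) = 1·(1·0 - 3·5) - 3·(2·0 - 3·1) + 2·(2·5 - 1·1) = 1·(-15) - 3·(-3) + 2·9 = 12
Since det(C) ≠ 0, rank(C) = 3 and the system is completely controllable.

12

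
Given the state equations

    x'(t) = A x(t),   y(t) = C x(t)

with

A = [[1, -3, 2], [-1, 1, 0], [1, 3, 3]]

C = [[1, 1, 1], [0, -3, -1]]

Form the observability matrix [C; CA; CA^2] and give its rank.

CA = [[1, 1, 5], [2, -6, -3]]
CA^2 = [[5, 13, 17], [5, -21, -5]]
Observability matrix O = [C; CA; CA^2] = [[1, 1, 1], [0, -3, -1], [1, 1, 5], [2, -6, -3], [5, 13, 17], [5, -21, -5]]
Take the 3×3 submatrix of O formed by rows 1, 2, 3: [[1, 1, 1], [0, -3, -1], [1, 1, 5]]. Its determinant is 1·((-3)·5 - (-1)·1) - 1·(0·5 - (-1)·1) + 1·(0·1 - (-3)·1) = 1·(-14) - 1·1 + 1·3 = -12 ≠ 0.
So rank(O) ≥ 3; since O has 3 columns, rank(O) = 3.
rank(O) = 3 = n, so the pair (A, C) is completely observable.

3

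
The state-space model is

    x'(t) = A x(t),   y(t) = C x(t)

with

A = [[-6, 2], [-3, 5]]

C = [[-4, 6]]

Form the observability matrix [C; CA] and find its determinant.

-124

CA = [[6, 22]]
Observability matrix O = [C; CA] = [[-4, 6], [6, 22]]
det(O) = (-4)·22 - 6·6 = -88 - 36 = -124
Since det(O) ≠ 0, rank(O) = 2 and the system is completely observable.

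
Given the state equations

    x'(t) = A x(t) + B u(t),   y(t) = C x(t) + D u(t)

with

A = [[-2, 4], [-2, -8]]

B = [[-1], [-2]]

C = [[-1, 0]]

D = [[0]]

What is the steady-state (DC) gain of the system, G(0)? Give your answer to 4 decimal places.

0.6667

G(0) = C(-A)^{-1}B + D = -C A^{-1} B + D.
det A = 24, so A^{-1} = (1/24)·adj(A) = [[-1/3, -1/6], [1/12, -1/12]]
A^{-1} B = [2/3, 1/12]^T
C A^{-1} B = -2/3
G(0) = D - C A^{-1} B = 0 - (-2/3) = 2/3 ≈ 0.6667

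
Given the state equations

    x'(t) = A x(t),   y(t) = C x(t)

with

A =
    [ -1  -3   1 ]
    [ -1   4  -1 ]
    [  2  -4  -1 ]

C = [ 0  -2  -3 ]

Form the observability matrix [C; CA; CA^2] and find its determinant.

220

CA = [[-4, 4, 5]]
CA^2 = [[10, 8, -13]]
Observability matrix O = [C; CA; CA^2] = [[0, -2, -3], [-4, 4, 5], [10, 8, -13]]
Expanding along the first row, det(O) = 0·(4·(-13) - 5·8) - (-2)·((-4)·(-13) - 5·10) + (-3)·((-4)·8 - 4·10) = 0·(-92) - (-2)·2 + (-3)·(-72) = 220
Since det(O) ≠ 0, rank(O) = 3 and the system is completely observable.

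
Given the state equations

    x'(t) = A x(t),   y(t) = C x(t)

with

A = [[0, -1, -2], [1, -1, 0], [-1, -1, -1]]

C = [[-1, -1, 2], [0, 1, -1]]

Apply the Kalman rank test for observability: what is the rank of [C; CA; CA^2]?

CA = [[-3, 0, 0], [2, 0, 1]]
CA^2 = [[0, 3, 6], [-1, -3, -5]]
Observability matrix O = [C; CA; CA^2] = [[-1, -1, 2], [0, 1, -1], [-3, 0, 0], [2, 0, 1], [0, 3, 6], [-1, -3, -5]]
Take the 3×3 submatrix of O formed by rows 1, 2, 3: [[-1, -1, 2], [0, 1, -1], [-3, 0, 0]]. Its determinant is (-1)·(1·0 - (-1)·0) - (-1)·(0·0 - (-1)·(-3)) + 2·(0·0 - 1·(-3)) = (-1)·0 - (-1)·(-3) + 2·3 = 3 ≠ 0.
So rank(O) ≥ 3; since O has 3 columns, rank(O) = 3.
rank(O) = 3 = n, so the pair (A, C) is completely observable.

3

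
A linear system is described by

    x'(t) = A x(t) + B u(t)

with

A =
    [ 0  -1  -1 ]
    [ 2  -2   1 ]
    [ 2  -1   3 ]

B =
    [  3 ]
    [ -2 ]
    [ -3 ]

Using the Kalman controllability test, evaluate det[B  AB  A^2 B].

-78

AB = [[5], [7], [-1]]
A^2B = [[-6], [-5], [0]]
Controllability matrix C = [B  AB  A^2B] = [[3, 5, -6], [-2, 7, -5], [-3, -1, 0]]
Expanding along the first row, det(C) = 3·(7·0 - (-5)·(-1)) - 5·((-2)·0 - (-5)·(-3)) + (-6)·((-2)·(-1) - 7·(-3)) = 3·(-5) - 5·(-15) + (-6)·23 = -78
Since det(C) ≠ 0, rank(C) = 3 and the system is completely controllable.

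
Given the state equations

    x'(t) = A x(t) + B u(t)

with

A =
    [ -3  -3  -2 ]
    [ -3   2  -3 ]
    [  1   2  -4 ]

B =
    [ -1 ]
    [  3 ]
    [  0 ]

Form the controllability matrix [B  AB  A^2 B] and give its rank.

AB = [[-6], [9], [5]]
A^2B = [[-19], [21], [-8]]
Controllability matrix C = [B  AB  A^2B] = [[-1, -6, -19], [3, 9, 21], [0, 5, -8]]
det(C) = (-1)·(9·(-8) - 21·5) - (-6)·(3·(-8) - 21·0) + (-19)·(3·5 - 9·0) = (-1)·(-177) - (-6)·(-24) + (-19)·15 = -252 ≠ 0, so rank(C) = 3.
rank(C) = 3 = n, so the pair (A, B) is completely controllable.

3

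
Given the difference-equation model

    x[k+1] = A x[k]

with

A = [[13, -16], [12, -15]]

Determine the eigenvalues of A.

det(zI - A) = z^2 - (tr A)z + det A, with tr A = 13 + (-15) = -2 and det A = 13·(-15) - (-16)·12 = -195 - (-192) = -3.
So p(z) = det(zI - A) = z^2 + 2z - 3.
Factor z^2 + 2z - 3: two numbers with sum -2 and product -3 are 1 and -3, so z^2 + 2z - 3 = (z - 1)(z + 3).
Hence p(z) = (z - 1) (z + 3), with roots -3, 1.

-3, 1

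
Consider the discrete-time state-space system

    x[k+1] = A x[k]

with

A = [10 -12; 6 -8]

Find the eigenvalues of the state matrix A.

-2, 4

det(zI - A) = z^2 - (tr A)z + det A, with tr A = 10 + (-8) = 2 and det A = 10·(-8) - (-12)·6 = -80 - (-72) = -8.
So p(z) = det(zI - A) = z^2 - 2z - 8.
Factor z^2 - 2z - 8: two numbers with sum 2 and product -8 are 4 and -2, so z^2 - 2z - 8 = (z - 4)(z + 2).
Hence p(z) = (z - 4) (z + 2), with roots -2, 4.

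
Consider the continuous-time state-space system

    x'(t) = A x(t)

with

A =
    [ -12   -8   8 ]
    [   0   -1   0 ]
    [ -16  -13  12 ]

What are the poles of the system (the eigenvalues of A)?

-4, -1, 4

det(sI - A) = s^3 - (tr A)s^2 + (M11 + M22 + M33)s - det A, where Mii is the 2×2 principal minor of A obtained by deleting row i and column i.
tr A = (-12) + (-1) + 12 = -1; M11 = (-1)·12 - 0·(-13) = -12 - 0 = -12; M22 = (-12)·12 - 8·(-16) = -144 - (-128) = -16; M33 = (-12)·(-1) - (-8)·0 = 12 - 0 = 12; sum of minors = -16.
det A = (-12)·((-1)·12 - 0·(-13)) - (-8)·(0·12 - 0·(-16)) + 8·(0·(-13) - (-1)·(-16)) = (-12)·(-12) - (-8)·0 + 8·(-16) = 16.
So p(s) = det(sI - A) = s^3 + s^2 - 16s - 16.
Rational-root test: any integer root divides -16. Testing small divisors, s = -1 works: p(-1) = -1 + 1 + 16 + (-16) = 0, so (s + 1) is a factor.
Dividing, p(s) = (s + 1)(s^2 - 16).
Factor s^2 - 16: two numbers with sum 0 and product -16 are 4 and -4, so s^2 - 16 = (s - 4)(s + 4).
Hence p(s) = (s - 4) (s + 1) (s + 4), with roots -4, -1, 4.
At least one eigenvalue has non-negative real part, so the system is not asymptotically stable.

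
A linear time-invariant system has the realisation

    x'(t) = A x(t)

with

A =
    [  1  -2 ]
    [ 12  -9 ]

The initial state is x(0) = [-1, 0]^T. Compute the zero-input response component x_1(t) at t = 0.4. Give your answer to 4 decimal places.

det(sI - A) = s^2 - (tr A)s + det A, with tr A = 1 + (-9) = -8 and det A = 1·(-9) - (-2)·12 = -9 - (-24) = 15.
So p(s) = det(sI - A) = s^2 + 8s + 15.
Factor s^2 + 8s + 15: two numbers with sum -8 and product 15 are -3 and -5, so s^2 + 8s + 15 = (s + 3)(s + 5).
Hence p(s) = (s + 3) (s + 5), with roots -5, -3.
The eigenvalues -5, -3 are distinct and real, so A is diagonalisable and x(t) = e^{At} x(0) = V diag(e^{λ_i t}) V^{-1} x(0), where the columns of V are the eigenvectors.
λ = -5: A - (-5)I = [[6, -2], [12, -4]]. Row 1 gives 6·v1 + (-2)·v2 = 0, so take v_1 = [-1, -3]^T.
λ = -3: A - (-3)I = [[4, -2], [12, -6]]. Row 1 gives 4·v1 + (-2)·v2 = 0, so take v_2 = [1, 2]^T.
V = [v_1 v_2] = [[-1, 1], [-3, 2]] has det V = 1, so V^{-1} = adj(V)/det V = [[2, -1], [3, -1]].
Modal coordinates z(0) = V^{-1} x(0): 2·(-1) + (-1)·0 = -2; 3·(-1) + (-1)·0 = -3; so z(0) = [-2, -3]^T.
x_1(t) = Σ_i (v_i)_1 · z_i(0) · e^{λ_i t} (row 1 of V times the modal terms).
x_1(0.4) = (-1)·(-2)·e^{-5·0.4} + 1·(-3)·e^{-3·0.4} = 2·0.135335 + (-3)·0.301194 = -0.6329.

-0.6329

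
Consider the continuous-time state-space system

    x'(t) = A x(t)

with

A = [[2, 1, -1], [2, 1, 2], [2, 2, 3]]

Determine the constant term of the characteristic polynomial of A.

6

Expand det(sI - A) for the 3×3 matrix.
p(s) = s^3 - 6s^2 + 7s + 6.
(Check: constant term = det(-A) = (-1)^3 det A = 6; coefficient of s^2 = -tr A = -6.)
The constant term is 6.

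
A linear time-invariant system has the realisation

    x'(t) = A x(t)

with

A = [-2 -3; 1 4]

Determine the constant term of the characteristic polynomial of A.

For a 2×2 matrix, det(sI - A) = s^2 - (tr A)s + det A.
tr A = 2, det A = -5.
So p(s) = s^2 - 2s - 5.
The constant term is -5.

-5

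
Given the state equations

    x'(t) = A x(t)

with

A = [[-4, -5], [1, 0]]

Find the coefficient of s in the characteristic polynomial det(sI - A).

For a 2×2 matrix, det(sI - A) = s^2 - (tr A)s + det A.
tr A = -4, det A = 5.
So p(s) = s^2 + 4s + 5.
The coefficient of s is 4.

4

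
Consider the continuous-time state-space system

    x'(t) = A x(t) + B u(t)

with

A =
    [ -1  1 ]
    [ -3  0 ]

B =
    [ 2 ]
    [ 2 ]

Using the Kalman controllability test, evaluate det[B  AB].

AB = [[0], [-6]]
Controllability matrix C = [B  AB] = [[2, 0], [2, -6]]
det(C) = 2·(-6) - 0·2 = -12 - 0 = -12
Since det(C) ≠ 0, rank(C) = 2 and the system is completely controllable.

-12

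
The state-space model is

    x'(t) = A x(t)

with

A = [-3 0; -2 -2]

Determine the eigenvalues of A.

det(sI - A) = s^2 - (tr A)s + det A, with tr A = (-3) + (-2) = -5 and det A = (-3)·(-2) - 0·(-2) = 6 - 0 = 6.
So p(s) = det(sI - A) = s^2 + 5s + 6.
Factor s^2 + 5s + 6: two numbers with sum -5 and product 6 are -2 and -3, so s^2 + 5s + 6 = (s + 2)(s + 3).
Hence p(s) = (s + 2) (s + 3), with roots -3, -2.
All eigenvalues have negative real part, so the system is asymptotically stable.

-3, -2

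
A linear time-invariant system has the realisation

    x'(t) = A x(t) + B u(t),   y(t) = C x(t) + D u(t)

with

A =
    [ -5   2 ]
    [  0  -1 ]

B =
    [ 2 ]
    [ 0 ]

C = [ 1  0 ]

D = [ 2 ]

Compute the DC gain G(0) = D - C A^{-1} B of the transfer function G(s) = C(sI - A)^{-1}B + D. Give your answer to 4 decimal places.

2.4000

G(0) = C(-A)^{-1}B + D = -C A^{-1} B + D.
det A = 5, so A^{-1} = (1/5)·adj(A) = [[-1/5, -2/5], [0, -1]]
A^{-1} B = [-2/5, 0]^T
C A^{-1} B = -2/5
G(0) = D - C A^{-1} B = 2 - (-2/5) = 12/5 ≈ 2.4000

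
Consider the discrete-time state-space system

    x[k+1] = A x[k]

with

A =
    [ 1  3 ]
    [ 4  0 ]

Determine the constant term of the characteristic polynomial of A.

For a 2×2 matrix, det(zI - A) = z^2 - (tr A)z + det A.
tr A = 1, det A = -12.
So p(z) = z^2 - z - 12.
The constant term is -12.

-12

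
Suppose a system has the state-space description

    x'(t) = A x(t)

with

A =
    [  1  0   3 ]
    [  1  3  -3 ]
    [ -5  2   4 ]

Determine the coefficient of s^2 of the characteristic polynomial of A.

Expand det(sI - A) for the 3×3 matrix.
p(s) = s^3 - 8s^2 + 40s - 69.
(Check: constant term = det(-A) = (-1)^3 det A = -69; coefficient of s^2 = -tr A = -8.)
The coefficient of s^2 is -8.

-8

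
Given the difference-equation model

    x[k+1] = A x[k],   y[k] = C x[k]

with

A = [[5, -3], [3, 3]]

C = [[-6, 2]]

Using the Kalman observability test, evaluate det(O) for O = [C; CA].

-96

CA = [[-24, 24]]
Observability matrix O = [C; CA] = [[-6, 2], [-24, 24]]
det(O) = (-6)·24 - 2·(-24) = -144 - (-48) = -96
Since det(O) ≠ 0, rank(O) = 2 and the system is completely observable.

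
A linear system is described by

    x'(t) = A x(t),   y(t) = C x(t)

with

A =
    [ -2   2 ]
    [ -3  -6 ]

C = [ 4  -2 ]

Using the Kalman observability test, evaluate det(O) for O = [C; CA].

CA = [[-2, 20]]
Observability matrix O = [C; CA] = [[4, -2], [-2, 20]]
det(O) = 4·20 - (-2)·(-2) = 80 - 4 = 76
Since det(O) ≠ 0, rank(O) = 2 and the system is completely observable.

76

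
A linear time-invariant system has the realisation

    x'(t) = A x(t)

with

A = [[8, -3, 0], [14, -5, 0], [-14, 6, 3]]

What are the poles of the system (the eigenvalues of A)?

det(sI - A) = s^3 - (tr A)s^2 + (M11 + M22 + M33)s - det A, where Mii is the 2×2 principal minor of A obtained by deleting row i and column i.
tr A = 8 + (-5) + 3 = 6; M11 = (-5)·3 - 0·6 = -15 - 0 = -15; M22 = 8·3 - 0·(-14) = 24 - 0 = 24; M33 = 8·(-5) - (-3)·14 = -40 - (-42) = 2; sum of minors = 11.
det A = 8·((-5)·3 - 0·6) - (-3)·(14·3 - 0·(-14)) + 0·(14·6 - (-5)·(-14)) = 8·(-15) - (-3)·42 + 0·14 = 6.
So p(s) = det(sI - A) = s^3 - 6s^2 + 11s - 6.
Rational-root test: any integer root divides -6. Testing small divisors, s = 1 works: p(1) = 1 + (-6) + 11 + (-6) = 0, so (s - 1) is a factor.
Dividing, p(s) = (s - 1)(s^2 - 5s + 6).
Factor s^2 - 5s + 6: two numbers with sum 5 and product 6 are 3 and 2, so s^2 - 5s + 6 = (s - 3)(s - 2).
Hence p(s) = (s - 3) (s - 2) (s - 1), with roots 1, 2, 3.
At least one eigenvalue has non-negative real part, so the system is not asymptotically stable.

1, 2, 3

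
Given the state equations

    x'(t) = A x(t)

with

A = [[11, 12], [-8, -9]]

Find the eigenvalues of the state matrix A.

det(sI - A) = s^2 - (tr A)s + det A, with tr A = 11 + (-9) = 2 and det A = 11·(-9) - 12·(-8) = -99 - (-96) = -3.
So p(s) = det(sI - A) = s^2 - 2s - 3.
Factor s^2 - 2s - 3: two numbers with sum 2 and product -3 are 3 and -1, so s^2 - 2s - 3 = (s - 3)(s + 1).
Hence p(s) = (s - 3) (s + 1), with roots -1, 3.
At least one eigenvalue has non-negative real part, so the system is not asymptotically stable.

-1, 3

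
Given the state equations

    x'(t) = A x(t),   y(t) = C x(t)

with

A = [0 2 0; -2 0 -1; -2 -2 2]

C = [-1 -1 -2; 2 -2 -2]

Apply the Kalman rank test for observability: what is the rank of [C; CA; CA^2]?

3

CA = [[6, 2, -3], [8, 8, -2]]
CA^2 = [[2, 18, -8], [-12, 20, -12]]
Observability matrix O = [C; CA; CA^2] = [[-1, -1, -2], [2, -2, -2], [6, 2, -3], [8, 8, -2], [2, 18, -8], [-12, 20, -12]]
Take the 3×3 submatrix of O formed by rows 1, 2, 3: [[-1, -1, -2], [2, -2, -2], [6, 2, -3]]. Its determinant is (-1)·((-2)·(-3) - (-2)·2) - (-1)·(2·(-3) - (-2)·6) + (-2)·(2·2 - (-2)·6) = (-1)·10 - (-1)·6 + (-2)·16 = -36 ≠ 0.
So rank(O) ≥ 3; since O has 3 columns, rank(O) = 3.
rank(O) = 3 = n, so the pair (A, C) is completely observable.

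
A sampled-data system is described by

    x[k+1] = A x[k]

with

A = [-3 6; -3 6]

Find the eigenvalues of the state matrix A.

0, 3

det(zI - A) = z^2 - (tr A)z + det A, with tr A = (-3) + 6 = 3 and det A = (-3)·6 - 6·(-3) = -18 - (-18) = 0.
So p(z) = det(zI - A) = z^2 - 3z.
Factor z^2 - 3z: two numbers with sum 3 and product 0 are 3 and 0, so z^2 - 3z = z(z - 3).
Hence p(z) = z (z - 3), with roots 0, 3.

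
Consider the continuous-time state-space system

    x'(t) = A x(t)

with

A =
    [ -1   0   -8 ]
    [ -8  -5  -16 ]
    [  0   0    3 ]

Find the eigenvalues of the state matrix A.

-5, -1, 3

det(sI - A) = s^3 - (tr A)s^2 + (M11 + M22 + M33)s - det A, where Mii is the 2×2 principal minor of A obtained by deleting row i and column i.
tr A = (-1) + (-5) + 3 = -3; M11 = (-5)·3 - (-16)·0 = -15 - 0 = -15; M22 = (-1)·3 - (-8)·0 = -3 - 0 = -3; M33 = (-1)·(-5) - 0·(-8) = 5 - 0 = 5; sum of minors = -13.
det A = (-1)·((-5)·3 - (-16)·0) - 0·((-8)·3 - (-16)·0) + (-8)·((-8)·0 - (-5)·0) = (-1)·(-15) - 0·(-24) + (-8)·0 = 15.
So p(s) = det(sI - A) = s^3 + 3s^2 - 13s - 15.
Rational-root test: any integer root divides -15. Testing small divisors, s = -1 works: p(-1) = -1 + 3 + 13 + (-15) = 0, so (s + 1) is a factor.
Dividing, p(s) = (s + 1)(s^2 + 2s - 15).
Factor s^2 + 2s - 15: two numbers with sum -2 and product -15 are 3 and -5, so s^2 + 2s - 15 = (s - 3)(s + 5).
Hence p(s) = (s - 3) (s + 1) (s + 5), with roots -5, -1, 3.
At least one eigenvalue has non-negative real part, so the system is not asymptotically stable.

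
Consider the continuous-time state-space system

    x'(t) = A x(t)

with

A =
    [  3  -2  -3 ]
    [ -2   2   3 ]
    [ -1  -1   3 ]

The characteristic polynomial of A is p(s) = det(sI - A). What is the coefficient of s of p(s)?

Expand det(sI - A) for the 3×3 matrix.
p(s) = s^3 - 8s^2 + 17s - 9.
(Check: constant term = det(-A) = (-1)^3 det A = -9; coefficient of s^2 = -tr A = -8.)
The coefficient of s is 17.

17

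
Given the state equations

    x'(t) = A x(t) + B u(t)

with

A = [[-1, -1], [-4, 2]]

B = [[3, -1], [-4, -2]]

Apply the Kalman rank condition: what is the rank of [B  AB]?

2

AB = [[1, 3], [-20, 0]]
Controllability matrix C = [B  AB] = [[3, -1, 1, 3], [-4, -2, -20, 0]]
Take the 2×2 submatrix of C formed by columns 1, 2: [[3, -1], [-4, -2]]. Its determinant is 3·(-2) - (-1)·(-4) = -6 - 4 = -10 ≠ 0.
So rank(C) ≥ 2; since C has 2 rows, rank(C) = 2.
rank(C) = 2 = n, so the pair (A, B) is completely controllable.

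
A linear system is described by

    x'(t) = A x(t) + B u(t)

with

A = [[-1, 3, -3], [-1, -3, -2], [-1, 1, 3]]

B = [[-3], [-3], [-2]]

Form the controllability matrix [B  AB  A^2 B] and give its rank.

AB = [[0], [16], [-6]]
A^2B = [[66], [-36], [-2]]
Controllability matrix C = [B  AB  A^2B] = [[-3, 0, 66], [-3, 16, -36], [-2, -6, -2]]
det(C) = (-3)·(16·(-2) - (-36)·(-6)) - 0·((-3)·(-2) - (-36)·(-2)) + 66·((-3)·(-6) - 16·(-2)) = (-3)·(-248) - 0·(-66) + 66·50 = 4044 ≠ 0, so rank(C) = 3.
rank(C) = 3 = n, so the pair (A, B) is completely controllable.

3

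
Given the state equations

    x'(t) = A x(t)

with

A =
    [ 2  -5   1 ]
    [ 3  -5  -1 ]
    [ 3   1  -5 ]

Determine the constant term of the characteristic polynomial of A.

-10

Expand det(sI - A) for the 3×3 matrix.
p(s) = s^3 + 8s^2 + 18s - 10.
(Check: constant term = det(-A) = (-1)^3 det A = -10; coefficient of s^2 = -tr A = 8.)
The constant term is -10.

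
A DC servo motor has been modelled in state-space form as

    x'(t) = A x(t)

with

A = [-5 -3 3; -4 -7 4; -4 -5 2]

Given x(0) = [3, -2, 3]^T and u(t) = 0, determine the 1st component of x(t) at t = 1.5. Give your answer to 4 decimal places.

det(sI - A) = s^3 - (tr A)s^2 + (M11 + M22 + M33)s - det A, where Mii is the 2×2 principal minor of A obtained by deleting row i and column i.
tr A = (-5) + (-7) + 2 = -10; M11 = (-7)·2 - 4·(-5) = -14 - (-20) = 6; M22 = (-5)·2 - 3·(-4) = -10 - (-12) = 2; M33 = (-5)·(-7) - (-3)·(-4) = 35 - 12 = 23; sum of minors = 31.
det A = (-5)·((-7)·2 - 4·(-5)) - (-3)·((-4)·2 - 4·(-4)) + 3·((-4)·(-5) - (-7)·(-4)) = (-5)·6 - (-3)·8 + 3·(-8) = -30.
So p(s) = det(sI - A) = s^3 + 10s^2 + 31s + 30.
Rational-root test: any integer root divides 30. Testing small divisors, s = -2 works: p(-2) = -8 + 40 + (-62) + 30 = 0, so (s + 2) is a factor.
Dividing, p(s) = (s + 2)(s^2 + 8s + 15).
Factor s^2 + 8s + 15: two numbers with sum -8 and product 15 are -3 and -5, so s^2 + 8s + 15 = (s + 3)(s + 5).
Hence p(s) = (s + 2) (s + 3) (s + 5), with roots -5, -3, -2.
The eigenvalues -5, -3, -2 are distinct and real, so A is diagonalisable and x(t) = e^{At} x(0) = V diag(e^{λ_i t}) V^{-1} x(0), where the columns of V are the eigenvectors.
λ = -5: A - (-5)I = [[0, -3, 3], [-4, -2, 4], [-4, -5, 7]]. v must be orthogonal to every row; (row 1) × (row 2) = [-6, -12, -12], so take v_1 = [1, 2, 2]^T.
λ = -3: A - (-3)I = [[-2, -3, 3], [-4, -4, 4], [-4, -5, 5]]. v must be orthogonal to every row; (row 1) × (row 2) = [0, -4, -4], so take v_2 = [0, 1, 1]^T.
λ = -2: A - (-2)I = [[-3, -3, 3], [-4, -5, 4], [-4, -5, 4]]. v must be orthogonal to every row; (row 1) × (row 2) = [3, 0, 3], so take v_3 = [1, 0, 1]^T.
V = [v_1 v_2 v_3] = [[1, 0, 1], [2, 1, 0], [2, 1, 1]] has det V = 1, so V^{-1} = adj(V)/det V = [[1, 1, -1], [-2, -1, 2], [0, -1, 1]].
Modal coordinates z(0) = V^{-1} x(0): 1·3 + 1·(-2) + (-1)·3 = -2; (-2)·3 + (-1)·(-2) + 2·3 = 2; 0·3 + (-1)·(-2) + 1·3 = 5; so z(0) = [-2, 2, 5]^T.
x_1(t) = Σ_i (v_i)_1 · z_i(0) · e^{λ_i t} (row 1 of V times the modal terms).
x_1(1.5) = 1·(-2)·e^{-5·1.5} + 0·2·e^{-3·1.5} + 1·5·e^{-2·1.5} = (-2)·0.000553 + 0·0.011109 + 5·0.049787 = 0.2478.

0.2478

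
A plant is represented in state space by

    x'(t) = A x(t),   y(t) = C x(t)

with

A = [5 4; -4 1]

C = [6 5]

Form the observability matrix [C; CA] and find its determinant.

124

CA = [[10, 29]]
Observability matrix O = [C; CA] = [[6, 5], [10, 29]]
det(O) = 6·29 - 5·10 = 174 - 50 = 124
Since det(O) ≠ 0, rank(O) = 2 and the system is completely observable.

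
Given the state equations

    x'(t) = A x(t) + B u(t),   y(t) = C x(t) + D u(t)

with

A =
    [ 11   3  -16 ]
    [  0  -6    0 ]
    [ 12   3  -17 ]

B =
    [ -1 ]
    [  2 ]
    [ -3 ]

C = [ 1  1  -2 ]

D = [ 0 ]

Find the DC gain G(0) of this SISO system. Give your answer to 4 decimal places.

-2.0667

G(0) = C(-A)^{-1}B + D = -C A^{-1} B + D.
det A = -30, so A^{-1} = (1/-30)·adj(A) = [[-17/5, -1/10, 16/5], [0, -1/6, 0], [-12/5, -1/10, 11/5]]
A^{-1} B = [-32/5, -1/3, -22/5]^T
C A^{-1} B = 31/15
G(0) = D - C A^{-1} B = 0 - (31/15) = -31/15 ≈ -2.0667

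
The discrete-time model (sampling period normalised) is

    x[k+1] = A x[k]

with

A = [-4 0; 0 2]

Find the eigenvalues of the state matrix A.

-4, 2

det(zI - A) = z^2 - (tr A)z + det A, with tr A = (-4) + 2 = -2 and det A = (-4)·2 - 0·0 = -8 - 0 = -8.
So p(z) = det(zI - A) = z^2 + 2z - 8.
Factor z^2 + 2z - 8: two numbers with sum -2 and product -8 are 2 and -4, so z^2 + 2z - 8 = (z - 2)(z + 4).
Hence p(z) = (z - 2) (z + 4), with roots -4, 2.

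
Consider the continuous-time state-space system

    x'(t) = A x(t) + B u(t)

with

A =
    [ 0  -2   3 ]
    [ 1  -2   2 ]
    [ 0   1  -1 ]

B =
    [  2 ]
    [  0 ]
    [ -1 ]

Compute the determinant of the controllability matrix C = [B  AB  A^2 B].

AB = [[-3], [0], [1]]
A^2B = [[3], [-1], [-1]]
Controllability matrix C = [B  AB  A^2B] = [[2, -3, 3], [0, 0, -1], [-1, 1, -1]]
Expanding along the first row, det(C) = 2·(0·(-1) - (-1)·1) - (-3)·(0·(-1) - (-1)·(-1)) + 3·(0·1 - 0·(-1)) = 2·1 - (-3)·(-1) + 3·0 = -1
Since det(C) ≠ 0, rank(C) = 3 and the system is completely controllable.

-1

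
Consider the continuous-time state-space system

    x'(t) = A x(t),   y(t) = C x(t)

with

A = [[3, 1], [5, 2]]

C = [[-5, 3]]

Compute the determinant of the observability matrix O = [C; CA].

CA = [[0, 1]]
Observability matrix O = [C; CA] = [[-5, 3], [0, 1]]
det(O) = (-5)·1 - 3·0 = -5 - 0 = -5
Since det(O) ≠ 0, rank(O) = 2 and the system is completely observable.

-5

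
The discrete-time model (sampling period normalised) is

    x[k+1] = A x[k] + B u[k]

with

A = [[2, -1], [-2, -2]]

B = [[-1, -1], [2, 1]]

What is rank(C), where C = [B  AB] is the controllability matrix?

AB = [[-4, -3], [-2, 0]]
Controllability matrix C = [B  AB] = [[-1, -1, -4, -3], [2, 1, -2, 0]]
Take the 2×2 submatrix of C formed by columns 1, 2: [[-1, -1], [2, 1]]. Its determinant is (-1)·1 - (-1)·2 = -1 - (-2) = 1 ≠ 0.
So rank(C) ≥ 2; since C has 2 rows, rank(C) = 2.
rank(C) = 2 = n, so the pair (A, B) is completely controllable.

2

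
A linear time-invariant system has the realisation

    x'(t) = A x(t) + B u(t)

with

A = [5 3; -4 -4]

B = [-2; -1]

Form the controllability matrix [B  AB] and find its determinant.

AB = [[-13], [12]]
Controllability matrix C = [B  AB] = [[-2, -13], [-1, 12]]
det(C) = (-2)·12 - (-13)·(-1) = -24 - 13 = -37
Since det(C) ≠ 0, rank(C) = 2 and the system is completely controllable.

-37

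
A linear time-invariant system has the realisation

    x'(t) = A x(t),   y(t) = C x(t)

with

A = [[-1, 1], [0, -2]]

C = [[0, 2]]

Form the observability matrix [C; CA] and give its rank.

1

CA = [[0, -4]]
Observability matrix O = [C; CA] = [[0, 2], [0, -4]]
Every row of O is a scalar multiple of row 1 = [0, 2] (multipliers 1, -2), so the rows span a one-dimensional space.
O ≠ 0, hence rank(O) = 1.
rank(O) = 1 < n = 2, so the pair (A, C) is not completely observable.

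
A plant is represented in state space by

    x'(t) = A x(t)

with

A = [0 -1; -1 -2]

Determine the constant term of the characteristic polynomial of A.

-1

For a 2×2 matrix, det(sI - A) = s^2 - (tr A)s + det A.
tr A = -2, det A = -1.
So p(s) = s^2 + 2s - 1.
The constant term is -1.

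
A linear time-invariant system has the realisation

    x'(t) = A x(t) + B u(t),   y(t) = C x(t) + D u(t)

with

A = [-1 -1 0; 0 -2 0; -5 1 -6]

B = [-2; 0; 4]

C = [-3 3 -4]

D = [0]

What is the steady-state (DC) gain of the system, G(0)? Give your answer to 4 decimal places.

-3.3333

G(0) = C(-A)^{-1}B + D = -C A^{-1} B + D.
det A = -12, so A^{-1} = (1/-12)·adj(A) = [[-1, 1/2, 0], [0, -1/2, 0], [5/6, -1/2, -1/6]]
A^{-1} B = [2, 0, -7/3]^T
C A^{-1} B = 10/3
G(0) = D - C A^{-1} B = 0 - (10/3) = -10/3 ≈ -3.3333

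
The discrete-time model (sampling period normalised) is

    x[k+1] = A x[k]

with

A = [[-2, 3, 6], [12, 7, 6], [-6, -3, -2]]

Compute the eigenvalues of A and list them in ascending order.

-2, 1, 4

det(zI - A) = z^3 - (tr A)z^2 + (M11 + M22 + M33)z - det A, where Mii is the 2×2 principal minor of A obtained by deleting row i and column i.
tr A = (-2) + 7 + (-2) = 3; M11 = 7·(-2) - 6·(-3) = -14 - (-18) = 4; M22 = (-2)·(-2) - 6·(-6) = 4 - (-36) = 40; M33 = (-2)·7 - 3·12 = -14 - 36 = -50; sum of minors = -6.
det A = (-2)·(7·(-2) - 6·(-3)) - 3·(12·(-2) - 6·(-6)) + 6·(12·(-3) - 7·(-6)) = (-2)·4 - 3·12 + 6·6 = -8.
So p(z) = det(zI - A) = z^3 - 3z^2 - 6z + 8.
Rational-root test: any integer root divides 8. Testing small divisors, z = 1 works: p(1) = 1 + (-3) + (-6) + 8 = 0, so (z - 1) is a factor.
Dividing, p(z) = (z - 1)(z^2 - 2z - 8).
Factor z^2 - 2z - 8: two numbers with sum 2 and product -8 are 4 and -2, so z^2 - 2z - 8 = (z - 4)(z + 2).
Hence p(z) = (z - 4) (z - 1) (z + 2), with roots -2, 1, 4.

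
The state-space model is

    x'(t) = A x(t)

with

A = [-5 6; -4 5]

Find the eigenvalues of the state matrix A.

-1, 1

det(sI - A) = s^2 - (tr A)s + det A, with tr A = (-5) + 5 = 0 and det A = (-5)·5 - 6·(-4) = -25 - (-24) = -1.
So p(s) = det(sI - A) = s^2 - 1.
Factor s^2 - 1: two numbers with sum 0 and product -1 are 1 and -1, so s^2 - 1 = (s - 1)(s + 1).
Hence p(s) = (s - 1) (s + 1), with roots -1, 1.
At least one eigenvalue has non-negative real part, so the system is not asymptotically stable.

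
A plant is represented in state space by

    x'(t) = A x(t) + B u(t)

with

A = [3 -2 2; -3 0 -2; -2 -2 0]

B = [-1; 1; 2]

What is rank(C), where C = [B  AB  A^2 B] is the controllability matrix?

AB = [[-1], [-1], [0]]
A^2B = [[-1], [3], [4]]
Controllability matrix C = [B  AB  A^2B] = [[-1, -1, -1], [1, -1, 3], [2, 0, 4]]
The rows r1, r2, r3 of C are linearly dependent: r1 - r2 + r3 = 0 (check each entry), so rank(C) ≤ 2.
The 2×2 minor from rows 1, 2, columns 1, 2 is (-1)·(-1) - (-1)·1 = 1 - (-1) = 2 ≠ 0, so rank(C) = 2.
rank(C) = 2 < n = 3, so the pair (A, B) is not completely controllable.

2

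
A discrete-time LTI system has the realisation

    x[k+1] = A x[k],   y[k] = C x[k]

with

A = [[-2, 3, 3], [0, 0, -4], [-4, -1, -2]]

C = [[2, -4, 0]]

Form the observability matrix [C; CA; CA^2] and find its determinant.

CA = [[-4, 6, 22]]
CA^2 = [[-80, -34, -80]]
Observability matrix O = [C; CA; CA^2] = [[2, -4, 0], [-4, 6, 22], [-80, -34, -80]]
Expanding along the first row, det(O) = 2·(6·(-80) - 22·(-34)) - (-4)·((-4)·(-80) - 22·(-80)) + 0·((-4)·(-34) - 6·(-80)) = 2·268 - (-4)·2080 + 0·616 = 8856
Since det(O) ≠ 0, rank(O) = 3 and the system is completely observable.

8856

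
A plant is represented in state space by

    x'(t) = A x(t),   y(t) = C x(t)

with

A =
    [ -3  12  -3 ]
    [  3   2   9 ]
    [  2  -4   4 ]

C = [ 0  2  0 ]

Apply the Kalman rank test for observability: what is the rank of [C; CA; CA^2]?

2

CA = [[6, 4, 18]]
CA^2 = [[30, 8, 90]]
Observability matrix O = [C; CA; CA^2] = [[0, 2, 0], [6, 4, 18], [30, 8, 90]]
The columns c1, c2, c3 of O are linearly dependent: -3·c1 + c3 = 0 (check each entry), so rank(O) ≤ 2.
The 2×2 minor from rows 1, 2, columns 1, 2 is 0·4 - 2·6 = 0 - 12 = -12 ≠ 0, so rank(O) = 2.
rank(O) = 2 < n = 3, so the pair (A, C) is not completely observable.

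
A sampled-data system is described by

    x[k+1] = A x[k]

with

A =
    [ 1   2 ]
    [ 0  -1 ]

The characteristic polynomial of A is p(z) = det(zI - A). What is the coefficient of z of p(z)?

0

For a 2×2 matrix, det(zI - A) = z^2 - (tr A)z + det A.
tr A = 0, det A = -1.
So p(z) = z^2 - 1.
The coefficient of z is 0.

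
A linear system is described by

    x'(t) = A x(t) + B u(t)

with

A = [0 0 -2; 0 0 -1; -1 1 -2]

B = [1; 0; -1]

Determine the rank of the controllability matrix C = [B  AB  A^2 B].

3

AB = [[2], [1], [1]]
A^2B = [[-2], [-1], [-3]]
Controllability matrix C = [B  AB  A^2B] = [[1, 2, -2], [0, 1, -1], [-1, 1, -3]]
det(C) = 1·(1·(-3) - (-1)·1) - 2·(0·(-3) - (-1)·(-1)) + (-2)·(0·1 - 1·(-1)) = 1·(-2) - 2·(-1) + (-2)·1 = -2 ≠ 0, so rank(C) = 3.
rank(C) = 3 = n, so the pair (A, B) is completely controllable.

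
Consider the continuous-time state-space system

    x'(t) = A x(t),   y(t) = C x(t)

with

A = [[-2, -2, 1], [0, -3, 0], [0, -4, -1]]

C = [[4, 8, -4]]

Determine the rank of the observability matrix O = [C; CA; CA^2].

CA = [[-8, -16, 8]]
CA^2 = [[16, 32, -16]]
Observability matrix O = [C; CA; CA^2] = [[4, 8, -4], [-8, -16, 8], [16, 32, -16]]
Every row of O is a scalar multiple of row 1 = [4, 8, -4] (multipliers 1, -2, 4), so the rows span a one-dimensional space.
O ≠ 0, hence rank(O) = 1.
rank(O) = 1 < n = 3, so the pair (A, C) is not completely observable.

1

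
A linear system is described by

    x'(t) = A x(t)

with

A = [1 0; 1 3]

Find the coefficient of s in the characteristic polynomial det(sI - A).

-4

For a 2×2 matrix, det(sI - A) = s^2 - (tr A)s + det A.
tr A = 4, det A = 3.
So p(s) = s^2 - 4s + 3.
The coefficient of s is -4.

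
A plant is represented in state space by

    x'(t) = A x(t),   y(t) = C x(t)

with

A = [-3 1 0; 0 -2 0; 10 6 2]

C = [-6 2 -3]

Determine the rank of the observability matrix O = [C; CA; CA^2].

CA = [[-12, -28, -6]]
CA^2 = [[-24, 8, -12]]
Observability matrix O = [C; CA; CA^2] = [[-6, 2, -3], [-12, -28, -6], [-24, 8, -12]]
The columns c1, c2, c3 of O are linearly dependent: -c1 + 2·c3 = 0 (check each entry), so rank(O) ≤ 2.
The 2×2 minor from rows 1, 2, columns 1, 2 is (-6)·(-28) - 2·(-12) = 168 - (-24) = 192 ≠ 0, so rank(O) = 2.
rank(O) = 2 < n = 3, so the pair (A, C) is not completely observable.

2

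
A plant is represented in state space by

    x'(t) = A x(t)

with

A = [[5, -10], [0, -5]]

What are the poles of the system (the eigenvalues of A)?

-5, 5

det(sI - A) = s^2 - (tr A)s + det A, with tr A = 5 + (-5) = 0 and det A = 5·(-5) - (-10)·0 = -25 - 0 = -25.
So p(s) = det(sI - A) = s^2 - 25.
Factor s^2 - 25: two numbers with sum 0 and product -25 are 5 and -5, so s^2 - 25 = (s - 5)(s + 5).
Hence p(s) = (s - 5) (s + 5), with roots -5, 5.
At least one eigenvalue has non-negative real part, so the system is not asymptotically stable.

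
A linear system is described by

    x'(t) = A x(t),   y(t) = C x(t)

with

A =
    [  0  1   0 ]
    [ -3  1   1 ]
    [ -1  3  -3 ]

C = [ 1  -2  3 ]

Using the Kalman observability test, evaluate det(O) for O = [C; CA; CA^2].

160

CA = [[3, 8, -11]]
CA^2 = [[-13, -22, 41]]
Observability matrix O = [C; CA; CA^2] = [[1, -2, 3], [3, 8, -11], [-13, -22, 41]]
Expanding along the first row, det(O) = 1·(8·41 - (-11)·(-22)) - (-2)·(3·41 - (-11)·(-13)) + 3·(3·(-22) - 8·(-13)) = 1·86 - (-2)·(-20) + 3·38 = 160
Since det(O) ≠ 0, rank(O) = 3 and the system is completely observable.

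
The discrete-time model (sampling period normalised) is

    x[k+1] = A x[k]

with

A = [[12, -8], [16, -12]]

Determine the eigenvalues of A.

det(zI - A) = z^2 - (tr A)z + det A, with tr A = 12 + (-12) = 0 and det A = 12·(-12) - (-8)·16 = -144 - (-128) = -16.
So p(z) = det(zI - A) = z^2 - 16.
Factor z^2 - 16: two numbers with sum 0 and product -16 are 4 and -4, so z^2 - 16 = (z - 4)(z + 4).
Hence p(z) = (z - 4) (z + 4), with roots -4, 4.

-4, 4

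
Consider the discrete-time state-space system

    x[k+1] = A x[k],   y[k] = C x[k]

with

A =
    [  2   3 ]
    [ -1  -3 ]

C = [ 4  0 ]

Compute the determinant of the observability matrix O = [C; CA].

CA = [[8, 12]]
Observability matrix O = [C; CA] = [[4, 0], [8, 12]]
det(O) = 4·12 - 0·8 = 48 - 0 = 48
Since det(O) ≠ 0, rank(O) = 2 and the system is completely observable.

48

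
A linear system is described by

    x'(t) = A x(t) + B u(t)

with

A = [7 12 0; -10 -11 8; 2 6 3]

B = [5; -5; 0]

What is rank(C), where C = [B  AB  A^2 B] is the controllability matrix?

2

AB = [[-25], [5], [-20]]
A^2B = [[-115], [35], [-80]]
Controllability matrix C = [B  AB  A^2B] = [[5, -25, -115], [-5, 5, 35], [0, -20, -80]]
The rows r1, r2, r3 of C are linearly dependent: -r1 - r2 + r3 = 0 (check each entry), so rank(C) ≤ 2.
The 2×2 minor from rows 1, 2, columns 1, 2 is 5·5 - (-25)·(-5) = 25 - 125 = -100 ≠ 0, so rank(C) = 2.
rank(C) = 2 < n = 3, so the pair (A, B) is not completely controllable.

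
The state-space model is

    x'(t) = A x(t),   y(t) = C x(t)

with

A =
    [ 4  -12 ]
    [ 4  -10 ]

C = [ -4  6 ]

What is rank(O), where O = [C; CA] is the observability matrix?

CA = [[8, -12]]
Observability matrix O = [C; CA] = [[-4, 6], [8, -12]]
Every row of O is a scalar multiple of row 1 = [-4, 6] (multipliers 1, -2), so the rows span a one-dimensional space.
O ≠ 0, hence rank(O) = 1.
rank(O) = 1 < n = 2, so the pair (A, C) is not completely observable.

1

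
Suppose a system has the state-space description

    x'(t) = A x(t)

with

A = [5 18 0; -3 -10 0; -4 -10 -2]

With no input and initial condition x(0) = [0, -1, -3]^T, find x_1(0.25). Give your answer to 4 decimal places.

det(sI - A) = s^3 - (tr A)s^2 + (M11 + M22 + M33)s - det A, where Mii is the 2×2 principal minor of A obtained by deleting row i and column i.
tr A = 5 + (-10) + (-2) = -7; M11 = (-10)·(-2) - 0·(-10) = 20 - 0 = 20; M22 = 5·(-2) - 0·(-4) = -10 - 0 = -10; M33 = 5·(-10) - 18·(-3) = -50 - (-54) = 4; sum of minors = 14.
det A = 5·((-10)·(-2) - 0·(-10)) - 18·((-3)·(-2) - 0·(-4)) + 0·((-3)·(-10) - (-10)·(-4)) = 5·20 - 18·6 + 0·(-10) = -8.
So p(s) = det(sI - A) = s^3 + 7s^2 + 14s + 8.
Rational-root test: any integer root divides 8. Testing small divisors, s = -1 works: p(-1) = -1 + 7 + (-14) + 8 = 0, so (s + 1) is a factor.
Dividing, p(s) = (s + 1)(s^2 + 6s + 8).
Factor s^2 + 6s + 8: two numbers with sum -6 and product 8 are -2 and -4, so s^2 + 6s + 8 = (s + 2)(s + 4).
Hence p(s) = (s + 1) (s + 2) (s + 4), with roots -4, -2, -1.
The eigenvalues -4, -2, -1 are distinct and real, so A is diagonalisable and x(t) = e^{At} x(0) = V diag(e^{λ_i t}) V^{-1} x(0), where the columns of V are the eigenvectors.
λ = -4: A - (-4)I = [[9, 18, 0], [-3, -6, 0], [-4, -10, 2]]. v must be orthogonal to every row; (row 1) × (row 3) = [36, -18, -18], so take v_1 = [2, -1, -1]^T.
λ = -2: A - (-2)I = [[7, 18, 0], [-3, -8, 0], [-4, -10, 0]]. v must be orthogonal to every row; (row 1) × (row 2) = [0, 0, -2], so take v_2 = [0, 0, -1]^T.
λ = -1: A - (-1)I = [[6, 18, 0], [-3, -9, 0], [-4, -10, -1]]. v must be orthogonal to every row; (row 1) × (row 3) = [-18, 6, 12], so take v_3 = [3, -1, -2]^T.
V = [v_1 v_2 v_3] = [[2, 0, 3], [-1, 0, -1], [-1, -1, -2]] has det V = 1, so V^{-1} = adj(V)/det V = [[-1, -3, 0], [-1, -1, -1], [1, 2, 0]].
Modal coordinates z(0) = V^{-1} x(0): (-1)·0 + (-3)·(-1) + 0·(-3) = 3; (-1)·0 + (-1)·(-1) + (-1)·(-3) = 4; 1·0 + 2·(-1) + 0·(-3) = -2; so z(0) = [3, 4, -2]^T.
x_1(t) = Σ_i (v_i)_1 · z_i(0) · e^{λ_i t} (row 1 of V times the modal terms).
x_1(0.25) = 2·3·e^{-4·0.25} + 0·4·e^{-2·0.25} + 3·(-2)·e^{-1·0.25} = 6·0.367879 + 0·0.606531 + (-6)·0.778801 = -2.4655.

-2.4655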